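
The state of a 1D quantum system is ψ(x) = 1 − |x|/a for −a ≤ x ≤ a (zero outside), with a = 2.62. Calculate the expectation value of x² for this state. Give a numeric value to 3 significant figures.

0.686

⟨x²⟩ = ∫ x²·|ψ|² dx / ∫|ψ|² dx (integrals over the domain).
ψ is even, so ∫ over [−a, a] = 2∫₀ᵃ with ψ = 1 − x/a there: ∫₀ᵃ (1 − x/a)² dx = a/3, ∫₀ᵃ x²(1 − x/a)² dx = a³/30, ∫₀ᵃ x⁴(1 − x/a)² dx = a⁵/105.
State is unnormalized: ∫|ψ|² dx = 1.7467, and ∫ψ*·x²·ψ dx = 1.1990, so ⟨x²⟩ = 1.1990 / 1.7467.
⟨x²⟩ = 0.68644.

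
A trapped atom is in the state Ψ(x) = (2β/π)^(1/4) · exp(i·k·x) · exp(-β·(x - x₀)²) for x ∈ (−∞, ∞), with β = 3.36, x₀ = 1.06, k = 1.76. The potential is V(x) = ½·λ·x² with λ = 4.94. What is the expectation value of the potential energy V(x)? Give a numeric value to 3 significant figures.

2.96

⟨V⟩ = ∫ V(x)·|Ψ|² dx.
Gaussian moments (u = x − x₀): ∫u^(2j)·e^(−2βu²) du = (2j−1)!!/(4β)^j · √(π/(2β)), odd powers integrate to 0; here √(π/(2β)) = 0.68374.
⟨V⟩ = 2.9591.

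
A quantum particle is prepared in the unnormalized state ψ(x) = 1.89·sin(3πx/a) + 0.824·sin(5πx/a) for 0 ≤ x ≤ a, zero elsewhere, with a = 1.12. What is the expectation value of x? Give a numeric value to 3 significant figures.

⟨x⟩ = ∫ x·|ψ|² dx / ∫|ψ|² dx (integrals over the domain).
On 0 ≤ x ≤ a (j ≠ l): ∫sin²(jπx/a) dx = a/2, ∫sin(jπx/a)·sin(lπx/a) dx = 0; diagonal moments ∫x·sin²(jπx/a) dx = a²/4, ∫x²·sin²(jπx/a) dx = a³·(1/6 − 1/(4j²π²)); cross terms ∫x·sin(jπx/a)·sin(lπx/a) dx = 0 for j + l even and −4jla²/(π²(j² − l²)²) for j + l odd, ∫x²·sin(jπx/a)·sin(lπx/a) dx = (−1)^(j+l)·4jla³/(π²(j² − l²)²); higher powers the same way via product-to-sum and parts.
State is unnormalized: ∫|ψ|² dx = 2.3806, and ∫ψ*·x·ψ dx = 1.3331, so ⟨x⟩ = 1.3331 / 2.3806.
⟨x⟩ = 0.56000.

0.560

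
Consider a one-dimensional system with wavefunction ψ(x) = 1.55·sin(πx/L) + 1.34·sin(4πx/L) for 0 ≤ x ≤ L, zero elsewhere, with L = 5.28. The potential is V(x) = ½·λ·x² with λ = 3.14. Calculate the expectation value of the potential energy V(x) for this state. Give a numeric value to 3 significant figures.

12.6

⟨V⟩ = ∫ V(x)·|ψ|² dx / ∫|ψ|² dx.
On 0 ≤ x ≤ L (j ≠ l): ∫sin²(jπx/L) dx = L/2, ∫sin(jπx/L)·sin(lπx/L) dx = 0; diagonal moments ∫x·sin²(jπx/L) dx = L²/4, ∫x²·sin²(jπx/L) dx = L³·(1/6 − 1/(4j²π²)); cross terms ∫x·sin(jπx/L)·sin(lπx/L) dx = 0 for j + l even and −4jlL²/(π²(j² − l²)²) for j + l odd, ∫x²·sin(jπx/L)·sin(lπx/L) dx = (−1)^(j+l)·4jlL³/(π²(j² − l²)²); higher powers the same way via product-to-sum and parts.
State is unnormalized: ∫|ψ|² dx = 11.083, and ∫ψ*·V(x)·ψ dx = 140.06, so ⟨V⟩ = 140.06 / 11.083.
⟨V⟩ = 12.637.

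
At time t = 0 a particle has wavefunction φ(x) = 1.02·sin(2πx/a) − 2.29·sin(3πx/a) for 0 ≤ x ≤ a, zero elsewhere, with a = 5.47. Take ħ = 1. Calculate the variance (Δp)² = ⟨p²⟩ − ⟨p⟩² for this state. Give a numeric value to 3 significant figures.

Compute ⟨p⟩ and ⟨p²⟩ separately; (Δp)² = ⟨p²⟩ − ⟨p⟩².
d²/dx² sin(jπx/a) = −(jπ/a)²·sin(jπx/a); on 0 ≤ x ≤ a, ∫sin²(jπx/a) dx = a/2 and ∫sin(jπx/a)·sin(lπx/a) dx = 0 for j ≠ l, so only diagonal terms survive in ∫|φ|² and ∫φ·φ″; ∫φ·φ′ dx = [φ²/2] between the walls = 0.
Normalization: ∫|φ|² dx = 17.188.
⟨p⟩ = 0.0000 and ⟨p²⟩ = 2.6957.
(Δp)² = 2.6957 − (0.0000)² = 2.6957.

2.70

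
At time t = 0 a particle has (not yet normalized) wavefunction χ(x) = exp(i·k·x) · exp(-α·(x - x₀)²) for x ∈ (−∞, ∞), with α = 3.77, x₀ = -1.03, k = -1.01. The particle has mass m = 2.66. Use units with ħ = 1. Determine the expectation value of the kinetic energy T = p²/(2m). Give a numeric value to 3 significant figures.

0.900

T = −(ħ²/2m) d²/dx², so ⟨T⟩ = −(ħ²/2m) ∫ χ*·χ'' dx / ∫|χ|² dx; with m = 2.66.
Gaussian moments (u = x − x₀): ∫u^(2j)·e^(−2αu²) du = (2j−1)!!/(4α)^j · √(π/(2α)), odd powers integrate to 0; here √(π/(2α)) = 0.64549. Derivatives: χ′ = (ik − 2αu)·χ, χ″ = ((ik − 2αu)² − 2α)·χ; the odd-in-u pieces drop out.
State is unnormalized: ∫|χ|² dx = 0.64549, and ∫χ*·(−ħ²/2m · χ'') dx = 0.58120, so ⟨T⟩ = 0.58120 / 0.64549.
⟨T⟩ = 0.90039.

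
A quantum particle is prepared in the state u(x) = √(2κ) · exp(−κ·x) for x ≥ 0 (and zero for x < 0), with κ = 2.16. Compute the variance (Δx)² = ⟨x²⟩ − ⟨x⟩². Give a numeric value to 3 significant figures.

Compute ⟨x⟩ and ⟨x²⟩ separately, then (Δx)² = ⟨x²⟩ − ⟨x⟩².
Every integrand reduces to terms xʲ·e^(−2κx) on [0, ∞); use ∫₀^∞ xʲ·e^(−2κx) dx = j!/(2κ)^(j+1).
⟨x⟩ = 0.23148 and ⟨x²⟩ = 0.10717.
(Δx)² = 0.10717 − (0.23148)² = 0.053584.

0.0536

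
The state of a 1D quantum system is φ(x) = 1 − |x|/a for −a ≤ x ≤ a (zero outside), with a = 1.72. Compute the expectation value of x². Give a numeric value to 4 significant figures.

⟨x²⟩ = ∫ x²·|φ|² dx / ∫|φ|² dx (integrals over the domain).
φ is even, so ∫ over [−a, a] = 2∫₀ᵃ with φ = 1 − x/a there: ∫₀ᵃ (1 − x/a)² dx = a/3, ∫₀ᵃ x²(1 − x/a)² dx = a³/30, ∫₀ᵃ x⁴(1 − x/a)² dx = a⁵/105.
State is unnormalized: ∫|φ|² dx = 1.1467, and ∫φ*·x²·φ dx = 0.33923, so ⟨x²⟩ = 0.33923 / 1.1467.
⟨x²⟩ = 0.29584.

0.2958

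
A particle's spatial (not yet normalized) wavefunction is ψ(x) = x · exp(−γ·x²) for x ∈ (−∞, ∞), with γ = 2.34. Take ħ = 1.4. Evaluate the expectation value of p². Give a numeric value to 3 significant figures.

p² ψ = −ħ² d²ψ/dx²; ⟨p²⟩ = −ħ² ∫ ψ*·ψ'' dx / ∫|ψ|² dx.
Expand each integrand as polynomial × e^(−2γx²) and use ∫x^(2j)·e^(−2γx²) dx = (2j−1)!!/(4γ)^j · √(π/(2γ)), odd powers → 0; here √(π/(2γ)) = 0.81932. Differentiate with the product rule, d/dx e^(−γx²) = −2γx·e^(−γx²).
State is unnormalized: ∫|ψ|² dx = 0.087534, and ∫ψ*·(−ħ² ψ'') dx = 1.2044, so ⟨p²⟩ = 1.2044 / 0.087534.
⟨p²⟩ = 13.759.

13.8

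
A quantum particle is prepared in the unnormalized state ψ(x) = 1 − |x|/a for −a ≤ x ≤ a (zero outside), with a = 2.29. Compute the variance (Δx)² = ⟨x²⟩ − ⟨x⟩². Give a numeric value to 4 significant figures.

Compute ⟨x⟩ and ⟨x²⟩ separately, then (Δx)² = ⟨x²⟩ − ⟨x⟩².
ψ is even, so ∫ over [−a, a] = 2∫₀ᵃ with ψ = 1 − x/a there: ∫₀ᵃ (1 − x/a)² dx = a/3, ∫₀ᵃ x²(1 − x/a)² dx = a³/30, ∫₀ᵃ x⁴(1 − x/a)² dx = a⁵/105.
Normalization: ∫|ψ|² dx = 1.5267.
⟨x⟩ = 0.0000 and ⟨x²⟩ = 0.52441.
(Δx)² = 0.52441 − (0.0000)² = 0.52441.

0.5244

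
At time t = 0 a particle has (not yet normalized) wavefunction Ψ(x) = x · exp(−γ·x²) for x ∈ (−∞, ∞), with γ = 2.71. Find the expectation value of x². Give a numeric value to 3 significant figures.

⟨x²⟩ = ∫ x²·|Ψ|² dx / ∫|Ψ|² dx (integrals over the domain).
Expand each integrand as polynomial × e^(−2γx²) and use ∫x^(2j)·e^(−2γx²) dx = (2j−1)!!/(4γ)^j · √(π/(2γ)), odd powers → 0; here √(π/(2γ)) = 0.76133.
State is unnormalized: ∫|Ψ|² dx = 0.070234, and ∫Ψ*·x²·Ψ dx = 0.019437, so ⟨x²⟩ = 0.019437 / 0.070234.
⟨x²⟩ = 0.27675.

0.277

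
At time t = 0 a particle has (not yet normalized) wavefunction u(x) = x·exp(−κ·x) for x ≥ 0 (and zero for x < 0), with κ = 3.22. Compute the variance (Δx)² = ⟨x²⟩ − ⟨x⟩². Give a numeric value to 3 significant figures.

0.0723

Compute ⟨x⟩ and ⟨x²⟩ separately, then (Δx)² = ⟨x²⟩ − ⟨x⟩².
Every integrand reduces to terms xʲ·e^(−2κx) on [0, ∞); use ∫₀^∞ xʲ·e^(−2κx) dx = j!/(2κ)^(j+1).
Normalization: ∫|u|² dx = 0.0074881.
⟨x⟩ = 0.46584 and ⟨x²⟩ = 0.28934.
(Δx)² = 0.28934 − (0.46584)² = 0.072335.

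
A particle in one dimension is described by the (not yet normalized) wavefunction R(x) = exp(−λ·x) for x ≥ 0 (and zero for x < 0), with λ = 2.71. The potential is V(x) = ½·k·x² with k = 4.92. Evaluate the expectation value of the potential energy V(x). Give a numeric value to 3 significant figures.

0.167

⟨V⟩ = ∫ V(x)·|R|² dx / ∫|R|² dx.
Every integrand reduces to terms xʲ·e^(−2λx) on [0, ∞); use ∫₀^∞ xʲ·e^(−2λx) dx = j!/(2λ)^(j+1).
State is unnormalized: ∫|R|² dx = 0.18450, and ∫R*·V(x)·R dx = 0.030901, so ⟨V⟩ = 0.030901 / 0.18450.
⟨V⟩ = 0.16748.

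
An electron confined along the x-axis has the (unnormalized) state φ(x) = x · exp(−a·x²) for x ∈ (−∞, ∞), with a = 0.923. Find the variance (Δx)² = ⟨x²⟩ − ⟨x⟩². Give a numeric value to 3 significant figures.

0.813

Compute ⟨x⟩ and ⟨x²⟩ separately, then (Δx)² = ⟨x²⟩ − ⟨x⟩².
Expand each integrand as polynomial × e^(−2ax²) and use ∫x^(2j)·e^(−2ax²) dx = (2j−1)!!/(4a)^j · √(π/(2a)), odd powers → 0; here √(π/(2a)) = 1.3045.
Normalization: ∫|φ|² dx = 0.35334.
⟨x⟩ = 0.0000 and ⟨x²⟩ = 0.81257.
(Δx)² = 0.81257 − (0.0000)² = 0.81257.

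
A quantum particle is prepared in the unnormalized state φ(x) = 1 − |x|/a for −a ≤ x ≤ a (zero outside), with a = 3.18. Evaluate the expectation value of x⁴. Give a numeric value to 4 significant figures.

⟨x⁴⟩ = ∫ x⁴·|φ|² dx / ∫|φ|² dx (integrals over the domain).
φ is even, so ∫ over [−a, a] = 2∫₀ᵃ with φ = 1 − x/a there: ∫₀ᵃ (1 − x/a)² dx = a/3, ∫₀ᵃ x²(1 − x/a)² dx = a³/30, ∫₀ᵃ x⁴(1 − x/a)² dx = a⁵/105.
State is unnormalized: ∫|φ|² dx = 2.1200, and ∫φ*·x⁴·φ dx = 6.1941, so ⟨x⁴⟩ = 6.1941 / 2.1200.
⟨x⁴⟩ = 2.9217.

2.922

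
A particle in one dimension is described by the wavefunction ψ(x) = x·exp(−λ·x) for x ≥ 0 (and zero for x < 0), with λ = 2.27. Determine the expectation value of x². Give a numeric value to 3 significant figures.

0.582

⟨x²⟩ = ∫ x²·|ψ|² dx / ∫|ψ|² dx (integrals over the domain).
Every integrand reduces to terms xʲ·e^(−2λx) on [0, ∞); use ∫₀^∞ xʲ·e^(−2λx) dx = j!/(2λ)^(j+1).
State is unnormalized: ∫|ψ|² dx = 0.021373, and ∫ψ*·x²·ψ dx = 0.012443, so ⟨x²⟩ = 0.012443 / 0.021373.
⟨x²⟩ = 0.58220.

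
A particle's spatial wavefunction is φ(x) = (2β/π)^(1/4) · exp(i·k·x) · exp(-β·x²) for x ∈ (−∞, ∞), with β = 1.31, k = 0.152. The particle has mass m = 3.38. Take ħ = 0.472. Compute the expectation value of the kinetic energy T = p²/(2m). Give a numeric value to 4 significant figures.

T = −(ħ²/2m) d²/dx², so ⟨T⟩ = −(ħ²/2m) ∫ φ*·φ'' dx; with m = 3.38.
Gaussian moments: ∫x^(2j)·e^(−2βx²) dx = (2j−1)!!/(4β)^j · √(π/(2β)), odd powers integrate to 0; here √(π/(2β)) = 1.0950. Derivatives: φ′ = (ik − 2βx)·φ, φ″ = ((ik − 2βx)² − 2β)·φ; the odd-in-x pieces drop out.
⟨T⟩ = 0.043934.

0.04393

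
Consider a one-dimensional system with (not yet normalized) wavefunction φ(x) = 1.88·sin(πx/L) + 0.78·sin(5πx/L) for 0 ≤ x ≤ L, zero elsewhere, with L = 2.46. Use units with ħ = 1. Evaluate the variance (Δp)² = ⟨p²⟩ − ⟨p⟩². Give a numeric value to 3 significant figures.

Compute ⟨p⟩ and ⟨p²⟩ separately; (Δp)² = ⟨p²⟩ − ⟨p⟩².
d²/dx² sin(jπx/L) = −(jπ/L)²·sin(jπx/L); on 0 ≤ x ≤ L, ∫sin²(jπx/L) dx = L/2 and ∫sin(jπx/L)·sin(lπx/L) dx = 0 for j ≠ l, so only diagonal terms survive in ∫|φ|² and ∫φ·φ″; ∫φ·φ′ dx = [φ²/2] between the walls = 0.
Normalization: ∫|φ|² dx = 5.0956.
⟨p⟩ = 0.0000 and ⟨p²⟩ = 7.3792.
(Δp)² = 7.3792 − (0.0000)² = 7.3792.

7.38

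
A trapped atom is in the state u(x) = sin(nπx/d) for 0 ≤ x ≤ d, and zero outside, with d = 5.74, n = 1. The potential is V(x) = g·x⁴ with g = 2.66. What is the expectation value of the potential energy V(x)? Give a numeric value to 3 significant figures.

329.

⟨V⟩ = ∫ V(x)·|u|² dx / ∫|u|² dx.
With sin²θ = (1 − cos2θ)/2 on 0 ≤ x ≤ d: ∫sin²(nπx/d) dx = d/2, ∫x·sin²(nπx/d) dx = d²/4, ∫x²·sin²(nπx/d) dx = d³·(1/6 − 1/(4n²π²)); higher powers xᵏ the same way, integrating xᵏ·cos(2nπx/d) by parts.
State is unnormalized: ∫|u|² dx = 2.8700, and ∫u*·V(x)·u dx = 945.39, so ⟨V⟩ = 945.39 / 2.8700.
⟨V⟩ = 329.41.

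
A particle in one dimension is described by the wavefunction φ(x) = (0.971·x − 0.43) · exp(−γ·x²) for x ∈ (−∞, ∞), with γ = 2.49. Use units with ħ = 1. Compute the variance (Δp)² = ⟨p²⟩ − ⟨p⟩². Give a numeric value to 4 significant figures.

4.176

Compute ⟨p⟩ and ⟨p²⟩ separately; (Δp)² = ⟨p²⟩ − ⟨p⟩².
Expand each integrand as polynomial × e^(−2γx²) and use ∫x^(2j)·e^(−2γx²) dx = (2j−1)!!/(4γ)^j · √(π/(2γ)), odd powers → 0; here √(π/(2γ)) = 0.79426. Differentiate with the product rule, d/dx e^(−γx²) = −2γx·e^(−γx²).
Normalization: ∫|φ|² dx = 0.22204.
⟨p⟩ = 0.0000 and ⟨p²⟩ = 4.1763.
(Δp)² = 4.1763 − (0.0000)² = 4.1763.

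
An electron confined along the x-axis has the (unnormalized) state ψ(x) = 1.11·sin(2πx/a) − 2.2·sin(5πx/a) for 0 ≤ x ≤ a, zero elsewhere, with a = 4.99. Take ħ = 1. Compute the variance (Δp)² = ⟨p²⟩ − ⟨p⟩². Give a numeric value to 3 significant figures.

Compute ⟨p⟩ and ⟨p²⟩ separately; (Δp)² = ⟨p²⟩ − ⟨p⟩².
d²/dx² sin(jπx/a) = −(jπ/a)²·sin(jπx/a); on 0 ≤ x ≤ a, ∫sin²(jπx/a) dx = a/2 and ∫sin(jπx/a)·sin(lπx/a) dx = 0 for j ≠ l, so only diagonal terms survive in ∫|ψ|² and ∫ψ·ψ″; ∫ψ·ψ′ dx = [ψ²/2] between the walls = 0.
Normalization: ∫|ψ|² dx = 15.150.
⟨p⟩ = 0.0000 and ⟨p²⟩ = 8.2202.
(Δp)² = 8.2202 − (0.0000)² = 8.2202.

8.22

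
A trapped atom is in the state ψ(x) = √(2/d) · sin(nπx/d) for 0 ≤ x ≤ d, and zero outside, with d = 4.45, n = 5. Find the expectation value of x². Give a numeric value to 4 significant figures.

6.561

⟨x²⟩ = ∫ x²·|ψ|² dx (integrals over the domain).
With sin²θ = (1 − cos2θ)/2 on 0 ≤ x ≤ d: ∫sin²(nπx/d) dx = d/2, ∫x·sin²(nπx/d) dx = d²/4, ∫x²·sin²(nπx/d) dx = d³·(1/6 − 1/(4n²π²)); higher powers xᵏ the same way, integrating xᵏ·cos(2nπx/d) by parts.
⟨x²⟩ = 6.5607.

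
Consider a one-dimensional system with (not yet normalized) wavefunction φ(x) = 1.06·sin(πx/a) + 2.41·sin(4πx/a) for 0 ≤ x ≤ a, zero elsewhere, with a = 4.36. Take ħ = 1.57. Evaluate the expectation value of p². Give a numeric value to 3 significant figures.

p² φ = −ħ² d²φ/dx²; ⟨p²⟩ = −ħ² ∫ φ*·φ'' dx / ∫|φ|² dx.
d²/dx² sin(jπx/a) = −(jπ/a)²·sin(jπx/a); on 0 ≤ x ≤ a, ∫sin²(jπx/a) dx = a/2 and ∫sin(jπx/a)·sin(lπx/a) dx = 0 for j ≠ l, so only diagonal terms survive in ∫|φ|² and ∫φ·φ″; ∫φ·φ′ dx = [φ²/2] between the walls = 0.
State is unnormalized: ∫|φ|² dx = 15.111, and ∫φ*·(−ħ² φ'') dx = 262.40, so ⟨p²⟩ = 262.40 / 15.111.
⟨p²⟩ = 17.364.

17.4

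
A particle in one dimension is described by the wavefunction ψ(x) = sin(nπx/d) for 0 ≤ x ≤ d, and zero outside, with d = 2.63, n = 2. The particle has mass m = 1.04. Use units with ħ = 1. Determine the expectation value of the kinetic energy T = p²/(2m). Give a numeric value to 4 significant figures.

T = −(ħ²/2m) d²/dx², so ⟨T⟩ = −(ħ²/2m) ∫ ψ*·ψ'' dx / ∫|ψ|² dx; with m = 1.04.
d/dx sin(nπx/d) = (nπ/d)·cos(nπx/d) and d²/dx² sin(nπx/d) = −(nπ/d)²·sin(nπx/d); on 0 ≤ x ≤ d, ∫sin²(nπx/d) dx = d/2 and ∫sin(nπx/d)·cos(nπx/d) dx = 0.
State is unnormalized: ∫|ψ|² dx = 1.3150, and ∫ψ*·(−ħ²/2m · ψ'') dx = 3.6084, so ⟨T⟩ = 3.6084 / 1.3150.
⟨T⟩ = 2.7440.

2.744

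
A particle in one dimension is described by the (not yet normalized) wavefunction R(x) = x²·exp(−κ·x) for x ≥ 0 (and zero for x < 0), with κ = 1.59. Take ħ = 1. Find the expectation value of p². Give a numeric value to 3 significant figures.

p² R = −ħ² d²R/dx²; ⟨p²⟩ = −ħ² ∫ R*·R'' dx / ∫|R|² dx.
Differentiate x²·exp(−κ·x) with the product rule; every integrand then reduces to terms xʲ·e^(−2κx) on [0, ∞), with ∫₀^∞ xʲ·e^(−2κx) dx = j!/(2κ)^(j+1).
State is unnormalized: ∫|R|² dx = 0.073803, and ∫R*·(−ħ² R'') dx = 0.062194, so ⟨p²⟩ = 0.062194 / 0.073803.
⟨p²⟩ = 0.84270.

0.843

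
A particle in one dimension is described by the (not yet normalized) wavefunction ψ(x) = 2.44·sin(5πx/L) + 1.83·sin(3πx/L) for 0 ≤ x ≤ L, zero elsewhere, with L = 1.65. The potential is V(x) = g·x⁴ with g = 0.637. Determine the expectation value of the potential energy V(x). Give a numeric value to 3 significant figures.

⟨V⟩ = ∫ V(x)·|ψ|² dx / ∫|ψ|² dx.
On 0 ≤ x ≤ L (j ≠ l): ∫sin²(jπx/L) dx = L/2, ∫sin(jπx/L)·sin(lπx/L) dx = 0; diagonal moments ∫x·sin²(jπx/L) dx = L²/4, ∫x²·sin²(jπx/L) dx = L³·(1/6 − 1/(4j²π²)); cross terms ∫x·sin(jπx/L)·sin(lπx/L) dx = 0 for j + l even and −4jlL²/(π²(j² − l²)²) for j + l odd, ∫x²·sin(jπx/L)·sin(lπx/L) dx = (−1)^(j+l)·4jlL³/(π²(j² − l²)²); higher powers the same way via product-to-sum and parts.
State is unnormalized: ∫|ψ|² dx = 7.6746, and ∫ψ*·V(x)·ψ dx = 9.7799, so ⟨V⟩ = 9.7799 / 7.6746.
⟨V⟩ = 1.2743.

1.27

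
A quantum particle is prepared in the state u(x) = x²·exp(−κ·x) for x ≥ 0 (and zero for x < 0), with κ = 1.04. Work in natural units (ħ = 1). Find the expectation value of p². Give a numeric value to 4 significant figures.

p² u = −ħ² d²u/dx²; ⟨p²⟩ = −ħ² ∫ u*·u'' dx / ∫|u|² dx.
Differentiate x²·exp(−κ·x) with the product rule; every integrand then reduces to terms xʲ·e^(−2κx) on [0, ∞), with ∫₀^∞ xʲ·e^(−2κx) dx = j!/(2κ)^(j+1).
State is unnormalized: ∫|u|² dx = 0.61645, and ∫u*·(−ħ² u'') dx = 0.22225, so ⟨p²⟩ = 0.22225 / 0.61645.
⟨p²⟩ = 0.36053.

0.3605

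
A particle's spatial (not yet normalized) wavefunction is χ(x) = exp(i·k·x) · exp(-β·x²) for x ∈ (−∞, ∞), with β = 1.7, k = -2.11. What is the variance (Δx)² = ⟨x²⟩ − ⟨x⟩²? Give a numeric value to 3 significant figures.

0.147

Compute ⟨x⟩ and ⟨x²⟩ separately, then (Δx)² = ⟨x²⟩ − ⟨x⟩².
Gaussian moments: ∫x^(2j)·e^(−2βx²) dx = (2j−1)!!/(4β)^j · √(π/(2β)), odd powers integrate to 0; here √(π/(2β)) = 0.96125.
Normalization: ∫|χ|² dx = 0.96125.
⟨x⟩ = 0.0000 and ⟨x²⟩ = 0.14706.
(Δx)² = 0.14706 − (0.0000)² = 0.14706.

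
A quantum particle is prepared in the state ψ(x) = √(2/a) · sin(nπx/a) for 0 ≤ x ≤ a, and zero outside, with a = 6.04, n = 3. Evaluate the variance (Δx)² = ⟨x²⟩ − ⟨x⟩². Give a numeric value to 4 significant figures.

2.835

Compute ⟨x⟩ and ⟨x²⟩ separately, then (Δx)² = ⟨x²⟩ − ⟨x⟩².
With sin²θ = (1 − cos2θ)/2 on 0 ≤ x ≤ a: ∫sin²(nπx/a) dx = a/2, ∫x·sin²(nπx/a) dx = a²/4, ∫x²·sin²(nπx/a) dx = a³·(1/6 − 1/(4n²π²)); higher powers xᵏ the same way, integrating xᵏ·cos(2nπx/a) by parts.
⟨x⟩ = 3.0200 and ⟨x²⟩ = 11.955.
(Δx)² = 11.955 − (3.0200)² = 2.8348.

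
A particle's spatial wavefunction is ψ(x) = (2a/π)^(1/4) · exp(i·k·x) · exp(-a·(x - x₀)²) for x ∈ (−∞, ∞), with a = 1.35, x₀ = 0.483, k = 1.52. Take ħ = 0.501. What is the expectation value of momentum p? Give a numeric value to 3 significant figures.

0.762

p ψ = −iħ dψ/dx; then ⟨p⟩ = ∫ ψ*·(pψ) dx.
Gaussian moments (u = x − x₀): ∫u^(2j)·e^(−2au²) du = (2j−1)!!/(4a)^j · √(π/(2a)), odd powers integrate to 0; here √(π/(2a)) = 1.0787. Derivatives: ψ′ = (ik − 2au)·ψ, ψ″ = ((ik − 2au)² − 2a)·ψ; the odd-in-u pieces drop out.
⟨p⟩ = 0.76152.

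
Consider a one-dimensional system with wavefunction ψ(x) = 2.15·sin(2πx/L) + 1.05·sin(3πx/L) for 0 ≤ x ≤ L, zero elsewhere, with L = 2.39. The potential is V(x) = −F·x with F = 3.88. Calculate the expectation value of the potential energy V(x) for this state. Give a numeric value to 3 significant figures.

-3.21

⟨V⟩ = ∫ V(x)·|ψ|² dx / ∫|ψ|² dx.
On 0 ≤ x ≤ L (j ≠ l): ∫sin²(jπx/L) dx = L/2, ∫sin(jπx/L)·sin(lπx/L) dx = 0; diagonal moments ∫x·sin²(jπx/L) dx = L²/4, ∫x²·sin²(jπx/L) dx = L³·(1/6 − 1/(4j²π²)); cross terms ∫x·sin(jπx/L)·sin(lπx/L) dx = 0 for j + l even and −4jlL²/(π²(j² − l²)²) for j + l odd, ∫x²·sin(jπx/L)·sin(lπx/L) dx = (−1)^(j+l)·4jlL³/(π²(j² − l²)²); higher powers the same way via product-to-sum and parts.
State is unnormalized: ∫|ψ|² dx = 6.8414, and ∫ψ*·V(x)·ψ dx = -21.987, so ⟨V⟩ = -21.987 / 6.8414.
⟨V⟩ = -3.2139.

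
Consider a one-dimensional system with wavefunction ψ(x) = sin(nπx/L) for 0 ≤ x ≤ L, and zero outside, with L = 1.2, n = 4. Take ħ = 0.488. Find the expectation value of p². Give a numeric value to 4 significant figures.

p² ψ = −ħ² d²ψ/dx²; ⟨p²⟩ = −ħ² ∫ ψ*·ψ'' dx / ∫|ψ|² dx.
d/dx sin(nπx/L) = (nπ/L)·cos(nπx/L) and d²/dx² sin(nπx/L) = −(nπ/L)²·sin(nπx/L); on 0 ≤ x ≤ L, ∫sin²(nπx/L) dx = L/2 and ∫sin(nπx/L)·cos(nπx/L) dx = 0.
State is unnormalized: ∫|ψ|² dx = 0.60000, and ∫ψ*·(−ħ² ψ'') dx = 15.669, so ⟨p²⟩ = 15.669 / 0.60000.
⟨p²⟩ = 26.115.

26.12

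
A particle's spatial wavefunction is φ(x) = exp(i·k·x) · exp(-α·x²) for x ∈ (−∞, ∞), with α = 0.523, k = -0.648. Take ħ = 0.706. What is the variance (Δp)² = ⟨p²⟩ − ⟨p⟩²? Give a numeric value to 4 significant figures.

Compute ⟨p⟩ and ⟨p²⟩ separately; (Δp)² = ⟨p²⟩ − ⟨p⟩².
Gaussian moments: ∫x^(2j)·e^(−2αx²) dx = (2j−1)!!/(4α)^j · √(π/(2α)), odd powers integrate to 0; here √(π/(2α)) = 1.7330. Derivatives: φ′ = (ik − 2αx)·φ, φ″ = ((ik − 2αx)² − 2α)·φ; the odd-in-x pieces drop out.
Normalization: ∫|φ|² dx = 1.7330.
⟨p⟩ = -0.45749 and ⟨p²⟩ = 0.46998.
(Δp)² = 0.46998 − (-0.45749)² = 0.26068.

0.2607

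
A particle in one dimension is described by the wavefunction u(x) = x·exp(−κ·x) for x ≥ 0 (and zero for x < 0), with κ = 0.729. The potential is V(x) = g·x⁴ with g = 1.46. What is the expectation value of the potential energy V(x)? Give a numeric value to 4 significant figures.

⟨V⟩ = ∫ V(x)·|u|² dx / ∫|u|² dx.
Every integrand reduces to terms xʲ·e^(−2κx) on [0, ∞); use ∫₀^∞ xʲ·e^(−2κx) dx = j!/(2κ)^(j+1).
State is unnormalized: ∫|u|² dx = 0.64529, and ∫u*·V(x)·u dx = 75.056, so ⟨V⟩ = 75.056 / 0.64529.
⟨V⟩ = 116.31.

116.3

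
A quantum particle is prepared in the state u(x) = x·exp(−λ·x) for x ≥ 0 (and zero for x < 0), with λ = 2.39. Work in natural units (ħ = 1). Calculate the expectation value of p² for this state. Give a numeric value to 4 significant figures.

5.712

p² u = −ħ² d²u/dx²; ⟨p²⟩ = −ħ² ∫ u*·u'' dx / ∫|u|² dx.
Differentiate x·exp(−λ·x) with the product rule; every integrand then reduces to terms xʲ·e^(−2λx) on [0, ∞), with ∫₀^∞ xʲ·e^(−2λx) dx = j!/(2λ)^(j+1).
State is unnormalized: ∫|u|² dx = 0.018312, and ∫u*·(−ħ² u'') dx = 0.10460, so ⟨p²⟩ = 0.10460 / 0.018312.
⟨p²⟩ = 5.7121.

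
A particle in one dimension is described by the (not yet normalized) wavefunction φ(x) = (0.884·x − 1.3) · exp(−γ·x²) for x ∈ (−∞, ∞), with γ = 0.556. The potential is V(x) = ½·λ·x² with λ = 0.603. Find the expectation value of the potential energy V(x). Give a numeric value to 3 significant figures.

⟨V⟩ = ∫ V(x)·|φ|² dx / ∫|φ|² dx.
Expand each integrand as polynomial × e^(−2γx²) and use ∫x^(2j)·e^(−2γx²) dx = (2j−1)!!/(4γ)^j · √(π/(2γ)), odd powers → 0; here √(π/(2γ)) = 1.6808.
State is unnormalized: ∫|φ|² dx = 3.4312, and ∫φ*·V(x)·φ dx = 0.62529, so ⟨V⟩ = 0.62529 / 3.4312.
⟨V⟩ = 0.18224.

0.182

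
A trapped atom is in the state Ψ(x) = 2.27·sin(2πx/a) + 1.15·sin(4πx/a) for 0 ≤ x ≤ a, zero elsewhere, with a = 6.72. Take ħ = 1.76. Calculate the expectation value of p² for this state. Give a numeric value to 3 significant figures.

p² Ψ = −ħ² d²Ψ/dx²; ⟨p²⟩ = −ħ² ∫ Ψ*·Ψ'' dx / ∫|Ψ|² dx.
d²/dx² sin(jπx/a) = −(jπ/a)²·sin(jπx/a); on 0 ≤ x ≤ a, ∫sin²(jπx/a) dx = a/2 and ∫sin(jπx/a)·sin(lπx/a) dx = 0 for j ≠ l, so only diagonal terms survive in ∫|Ψ|² and ∫Ψ·Ψ″; ∫Ψ·Ψ′ dx = [Ψ²/2] between the walls = 0.
State is unnormalized: ∫|Ψ|² dx = 21.757, and ∫Ψ*·(−ħ² Ψ'') dx = 95.018, so ⟨p²⟩ = 95.018 / 21.757.
⟨p²⟩ = 4.3672.

4.37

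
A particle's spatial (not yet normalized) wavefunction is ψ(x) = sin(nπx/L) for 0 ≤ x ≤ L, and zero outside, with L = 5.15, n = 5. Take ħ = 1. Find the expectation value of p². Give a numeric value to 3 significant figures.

p² ψ = −ħ² d²ψ/dx²; ⟨p²⟩ = −ħ² ∫ ψ*·ψ'' dx / ∫|ψ|² dx.
d/dx sin(nπx/L) = (nπ/L)·cos(nπx/L) and d²/dx² sin(nπx/L) = −(nπ/L)²·sin(nπx/L); on 0 ≤ x ≤ L, ∫sin²(nπx/L) dx = L/2 and ∫sin(nπx/L)·cos(nπx/L) dx = 0.
State is unnormalized: ∫|ψ|² dx = 2.5750, and ∫ψ*·(−ħ² ψ'') dx = 23.955, so ⟨p²⟩ = 23.955 / 2.5750.
⟨p²⟩ = 9.3030.

9.30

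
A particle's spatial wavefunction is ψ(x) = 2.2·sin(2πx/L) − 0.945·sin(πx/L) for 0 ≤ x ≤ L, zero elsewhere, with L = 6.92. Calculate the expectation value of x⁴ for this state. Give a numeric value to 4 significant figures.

575.2

⟨x⁴⟩ = ∫ x⁴·|ψ|² dx / ∫|ψ|² dx (integrals over the domain).
On 0 ≤ x ≤ L (j ≠ l): ∫sin²(jπx/L) dx = L/2, ∫sin(jπx/L)·sin(lπx/L) dx = 0; diagonal moments ∫x·sin²(jπx/L) dx = L²/4, ∫x²·sin²(jπx/L) dx = L³·(1/6 − 1/(4j²π²)); cross terms ∫x·sin(jπx/L)·sin(lπx/L) dx = 0 for j + l even and −4jlL²/(π²(j² − l²)²) for j + l odd, ∫x²·sin(jπx/L)·sin(lπx/L) dx = (−1)^(j+l)·4jlL³/(π²(j² − l²)²); higher powers the same way via product-to-sum and parts.
State is unnormalized: ∫|ψ|² dx = 19.836, and ∫ψ*·x⁴·ψ dx = 11410., so ⟨x⁴⟩ = 11410. / 19.836.
⟨x⁴⟩ = 575.19.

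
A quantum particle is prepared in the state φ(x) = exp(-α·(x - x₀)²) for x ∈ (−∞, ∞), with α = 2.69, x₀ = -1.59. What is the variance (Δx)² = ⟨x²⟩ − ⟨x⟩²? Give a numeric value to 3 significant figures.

0.0929

Compute ⟨x⟩ and ⟨x²⟩ separately, then (Δx)² = ⟨x²⟩ − ⟨x⟩².
Gaussian moments (u = x − x₀): ∫u^(2j)·e^(−2αu²) du = (2j−1)!!/(4α)^j · √(π/(2α)), odd powers integrate to 0; here √(π/(2α)) = 0.76416.
Normalization: ∫|φ|² dx = 0.76416.
⟨x⟩ = -1.5900 and ⟨x²⟩ = 2.6210.
(Δx)² = 2.6210 − (-1.5900)² = 0.092937.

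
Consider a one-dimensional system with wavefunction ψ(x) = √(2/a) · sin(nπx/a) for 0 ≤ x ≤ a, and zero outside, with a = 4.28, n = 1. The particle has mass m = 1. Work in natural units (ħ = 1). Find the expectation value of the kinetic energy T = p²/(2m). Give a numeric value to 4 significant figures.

T = −(ħ²/2m) d²/dx², so ⟨T⟩ = −(ħ²/2m) ∫ ψ*·ψ'' dx; with m = 1.
d/dx sin(nπx/a) = (nπ/a)·cos(nπx/a) and d²/dx² sin(nπx/a) = −(nπ/a)²·sin(nπx/a); on 0 ≤ x ≤ a, ∫sin²(nπx/a) dx = a/2 and ∫sin(nπx/a)·cos(nπx/a) dx = 0.
⟨T⟩ = 0.26939.

0.2694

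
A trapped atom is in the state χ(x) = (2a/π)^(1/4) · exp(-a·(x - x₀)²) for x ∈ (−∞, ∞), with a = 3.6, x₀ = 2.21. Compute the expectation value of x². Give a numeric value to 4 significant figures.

⟨x²⟩ = ∫ x²·|χ|² dx (integrals over the domain).
Gaussian moments (u = x − x₀): ∫u^(2j)·e^(−2au²) du = (2j−1)!!/(4a)^j · √(π/(2a)), odd powers integrate to 0; here √(π/(2a)) = 0.66055.
⟨x²⟩ = 4.9535.

4.954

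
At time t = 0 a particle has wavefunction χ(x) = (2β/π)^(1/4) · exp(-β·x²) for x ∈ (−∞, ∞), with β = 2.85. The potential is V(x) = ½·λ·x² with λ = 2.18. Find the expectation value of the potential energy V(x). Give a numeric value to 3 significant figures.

0.0956

⟨V⟩ = ∫ V(x)·|χ|² dx.
Gaussian moments: ∫x^(2j)·e^(−2βx²) dx = (2j−1)!!/(4β)^j · √(π/(2β)), odd powers integrate to 0; here √(π/(2β)) = 0.74240.
⟨V⟩ = 0.095614.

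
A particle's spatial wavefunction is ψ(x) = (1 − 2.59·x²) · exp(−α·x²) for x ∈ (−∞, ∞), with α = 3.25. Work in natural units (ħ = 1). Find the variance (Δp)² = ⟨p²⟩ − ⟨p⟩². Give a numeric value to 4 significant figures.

7.560

Compute ⟨p⟩ and ⟨p²⟩ separately; (Δp)² = ⟨p²⟩ − ⟨p⟩².
Expand each integrand as polynomial × e^(−2αx²) and use ∫x^(2j)·e^(−2αx²) dx = (2j−1)!!/(4α)^j · √(π/(2α)), odd powers → 0; here √(π/(2α)) = 0.69521. Differentiate with the product rule, d/dx e^(−αx²) = −2αx·e^(−αx²).
Normalization: ∫|ψ|² dx = 0.50098.
⟨p⟩ = 0.0000 and ⟨p²⟩ = 7.5602.
(Δp)² = 7.5602 − (0.0000)² = 7.5602.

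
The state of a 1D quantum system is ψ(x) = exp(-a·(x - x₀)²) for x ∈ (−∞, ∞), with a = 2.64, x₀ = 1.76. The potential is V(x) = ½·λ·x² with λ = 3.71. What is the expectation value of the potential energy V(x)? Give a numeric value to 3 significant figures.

⟨V⟩ = ∫ V(x)·|ψ|² dx / ∫|ψ|² dx.
Gaussian moments (u = x − x₀): ∫u^(2j)·e^(−2au²) du = (2j−1)!!/(4a)^j · √(π/(2a)), odd powers integrate to 0; here √(π/(2a)) = 0.77136.
State is unnormalized: ∫|ψ|² dx = 0.77136, and ∫ψ*·V(x)·ψ dx = 4.5678, so ⟨V⟩ = 4.5678 / 0.77136.
⟨V⟩ = 5.9217.

5.92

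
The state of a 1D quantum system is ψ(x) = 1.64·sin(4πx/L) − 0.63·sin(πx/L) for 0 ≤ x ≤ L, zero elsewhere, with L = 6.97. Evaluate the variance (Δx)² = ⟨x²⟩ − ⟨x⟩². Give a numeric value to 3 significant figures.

Compute ⟨x⟩ and ⟨x²⟩ separately, then (Δx)² = ⟨x²⟩ − ⟨x⟩².
On 0 ≤ x ≤ L (j ≠ l): ∫sin²(jπx/L) dx = L/2, ∫sin(jπx/L)·sin(lπx/L) dx = 0; diagonal moments ∫x·sin²(jπx/L) dx = L²/4, ∫x²·sin²(jπx/L) dx = L³·(1/6 − 1/(4j²π²)); cross terms ∫x·sin(jπx/L)·sin(lπx/L) dx = 0 for j + l even and −4jlL²/(π²(j² − l²)²) for j + l odd, ∫x²·sin(jπx/L)·sin(lπx/L) dx = (−1)^(j+l)·4jlL³/(π²(j² − l²)²); higher powers the same way via product-to-sum and parts.
Normalization: ∫|ψ|² dx = 10.756.
⟨x⟩ = 3.5522 and ⟨x²⟩ = 16.212.
(Δx)² = 16.212 − (3.5522)² = 3.5934.

3.59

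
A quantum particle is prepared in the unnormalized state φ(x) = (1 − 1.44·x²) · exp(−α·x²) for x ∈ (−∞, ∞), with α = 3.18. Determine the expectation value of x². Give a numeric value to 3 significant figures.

⟨x²⟩ = ∫ x²·|φ|² dx / ∫|φ|² dx (integrals over the domain).
Expand each integrand as polynomial × e^(−2αx²) and use ∫x^(2j)·e^(−2αx²) dx = (2j−1)!!/(4α)^j · √(π/(2α)), odd powers → 0; here √(π/(2α)) = 0.70282.
State is unnormalized: ∫|φ|² dx = 0.57072, and ∫φ*·x²·φ dx = 0.028345, so ⟨x²⟩ = 0.028345 / 0.57072.
⟨x²⟩ = 0.049665.

0.0497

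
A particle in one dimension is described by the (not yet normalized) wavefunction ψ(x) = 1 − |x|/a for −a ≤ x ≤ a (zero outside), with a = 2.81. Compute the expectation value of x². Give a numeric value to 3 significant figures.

⟨x²⟩ = ∫ x²·|ψ|² dx / ∫|ψ|² dx (integrals over the domain).
ψ is even, so ∫ over [−a, a] = 2∫₀ᵃ with ψ = 1 − x/a there: ∫₀ᵃ (1 − x/a)² dx = a/3, ∫₀ᵃ x²(1 − x/a)² dx = a³/30, ∫₀ᵃ x⁴(1 − x/a)² dx = a⁵/105.
State is unnormalized: ∫|ψ|² dx = 1.8733, and ∫ψ*·x²·ψ dx = 1.4792, so ⟨x²⟩ = 1.4792 / 1.8733.
⟨x²⟩ = 0.78961.

0.790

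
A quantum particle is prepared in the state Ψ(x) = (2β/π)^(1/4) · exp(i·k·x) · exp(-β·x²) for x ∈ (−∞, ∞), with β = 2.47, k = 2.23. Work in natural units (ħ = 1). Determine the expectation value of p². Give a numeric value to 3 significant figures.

7.44

p² Ψ = −ħ² d²Ψ/dx²; ⟨p²⟩ = −ħ² ∫ Ψ*·Ψ'' dx.
Gaussian moments: ∫x^(2j)·e^(−2βx²) dx = (2j−1)!!/(4β)^j · √(π/(2β)), odd powers integrate to 0; here √(π/(2β)) = 0.79746. Derivatives: Ψ′ = (ik − 2βx)·Ψ, Ψ″ = ((ik − 2βx)² − 2β)·Ψ; the odd-in-x pieces drop out.
⟨p²⟩ = 7.4429.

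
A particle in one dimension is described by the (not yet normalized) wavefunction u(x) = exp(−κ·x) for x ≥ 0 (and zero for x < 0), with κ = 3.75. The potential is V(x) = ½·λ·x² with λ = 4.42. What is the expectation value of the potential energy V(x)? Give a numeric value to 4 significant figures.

0.07858

⟨V⟩ = ∫ V(x)·|u|² dx / ∫|u|² dx.
Every integrand reduces to terms xʲ·e^(−2κx) on [0, ∞); use ∫₀^∞ xʲ·e^(−2κx) dx = j!/(2κ)^(j+1).
State is unnormalized: ∫|u|² dx = 0.13333, and ∫u*·V(x)·u dx = 0.010477, so ⟨V⟩ = 0.010477 / 0.13333.
⟨V⟩ = 0.078578.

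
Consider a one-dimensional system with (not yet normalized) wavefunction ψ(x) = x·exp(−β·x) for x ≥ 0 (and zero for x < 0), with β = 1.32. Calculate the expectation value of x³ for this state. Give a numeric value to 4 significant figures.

⟨x³⟩ = ∫ x³·|ψ|² dx / ∫|ψ|² dx (integrals over the domain).
Every integrand reduces to terms xʲ·e^(−2βx) on [0, ∞); use ∫₀^∞ xʲ·e^(−2βx) dx = j!/(2β)^(j+1).
State is unnormalized: ∫|ψ|² dx = 0.10870, and ∫ψ*·x³·ψ dx = 0.35445, so ⟨x³⟩ = 0.35445 / 0.10870.
⟨x³⟩ = 3.2609.

3.261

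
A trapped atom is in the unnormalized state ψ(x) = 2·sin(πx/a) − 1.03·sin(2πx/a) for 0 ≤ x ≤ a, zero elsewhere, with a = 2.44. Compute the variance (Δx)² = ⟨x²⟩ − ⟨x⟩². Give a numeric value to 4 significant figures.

Compute ⟨x⟩ and ⟨x²⟩ separately, then (Δx)² = ⟨x²⟩ − ⟨x⟩².
On 0 ≤ x ≤ a (j ≠ l): ∫sin²(jπx/a) dx = a/2, ∫sin(jπx/a)·sin(lπx/a) dx = 0; diagonal moments ∫x·sin²(jπx/a) dx = a²/4, ∫x²·sin²(jπx/a) dx = a³·(1/6 − 1/(4j²π²)); cross terms ∫x·sin(jπx/a)·sin(lπx/a) dx = 0 for j + l even and −4jla²/(π²(j² − l²)²) for j + l odd, ∫x²·sin(jπx/a)·sin(lπx/a) dx = (−1)^(j+l)·4jla³/(π²(j² − l²)²); higher powers the same way via product-to-sum and parts.
Normalization: ∫|ψ|² dx = 6.1743.
⟨x⟩ = 1.5778 and ⟨x²⟩ = 2.6034.
(Δx)² = 2.6034 − (1.5778)² = 0.11392.

0.1139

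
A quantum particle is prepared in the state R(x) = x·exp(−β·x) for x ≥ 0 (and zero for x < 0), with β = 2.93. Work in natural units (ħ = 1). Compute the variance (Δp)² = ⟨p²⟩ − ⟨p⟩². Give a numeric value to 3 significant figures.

Compute ⟨p⟩ and ⟨p²⟩ separately; (Δp)² = ⟨p²⟩ − ⟨p⟩².
Differentiate x·exp(−β·x) with the product rule; every integrand then reduces to terms xʲ·e^(−2βx) on [0, ∞), with ∫₀^∞ xʲ·e^(−2βx) dx = j!/(2β)^(j+1).
Normalization: ∫|R|² dx = 0.0099389.
⟨p⟩ = 0.0000 and ⟨p²⟩ = 8.5849.
(Δp)² = 8.5849 − (0.0000)² = 8.5849.

8.58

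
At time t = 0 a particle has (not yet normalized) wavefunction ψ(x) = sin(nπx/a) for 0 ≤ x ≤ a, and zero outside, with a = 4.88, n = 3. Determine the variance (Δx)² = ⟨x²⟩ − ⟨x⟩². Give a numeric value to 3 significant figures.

1.85

Compute ⟨x⟩ and ⟨x²⟩ separately, then (Δx)² = ⟨x²⟩ − ⟨x⟩².
With sin²θ = (1 − cos2θ)/2 on 0 ≤ x ≤ a: ∫sin²(nπx/a) dx = a/2, ∫x·sin²(nπx/a) dx = a²/4, ∫x²·sin²(nπx/a) dx = a³·(1/6 − 1/(4n²π²)); higher powers xᵏ the same way, integrating xᵏ·cos(2nπx/a) by parts.
Normalization: ∫|ψ|² dx = 2.4400.
⟨x⟩ = 2.4400 and ⟨x²⟩ = 7.8041.
(Δx)² = 7.8041 − (2.4400)² = 1.8505.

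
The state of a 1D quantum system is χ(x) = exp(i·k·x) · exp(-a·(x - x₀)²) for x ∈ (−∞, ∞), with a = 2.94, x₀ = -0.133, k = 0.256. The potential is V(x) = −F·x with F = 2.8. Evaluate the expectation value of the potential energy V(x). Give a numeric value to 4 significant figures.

0.3724

⟨V⟩ = ∫ V(x)·|χ|² dx / ∫|χ|² dx.
Gaussian moments (u = x − x₀): ∫u^(2j)·e^(−2au²) du = (2j−1)!!/(4a)^j · √(π/(2a)), odd powers integrate to 0; here √(π/(2a)) = 0.73095.
State is unnormalized: ∫|χ|² dx = 0.73095, and ∫χ*·V(x)·χ dx = 0.27220, so ⟨V⟩ = 0.27220 / 0.73095.
⟨V⟩ = 0.37240.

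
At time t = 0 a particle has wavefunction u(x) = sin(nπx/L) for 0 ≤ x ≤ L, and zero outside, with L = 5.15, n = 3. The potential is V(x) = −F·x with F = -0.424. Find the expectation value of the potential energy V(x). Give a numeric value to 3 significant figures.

1.09

⟨V⟩ = ∫ V(x)·|u|² dx / ∫|u|² dx.
With sin²θ = (1 − cos2θ)/2 on 0 ≤ x ≤ L: ∫sin²(nπx/L) dx = L/2, ∫x·sin²(nπx/L) dx = L²/4, ∫x²·sin²(nπx/L) dx = L³·(1/6 − 1/(4n²π²)); higher powers xᵏ the same way, integrating xᵏ·cos(2nπx/L) by parts.
State is unnormalized: ∫|u|² dx = 2.5750, and ∫u*·V(x)·u dx = 2.8114, so ⟨V⟩ = 2.8114 / 2.5750.
⟨V⟩ = 1.0918.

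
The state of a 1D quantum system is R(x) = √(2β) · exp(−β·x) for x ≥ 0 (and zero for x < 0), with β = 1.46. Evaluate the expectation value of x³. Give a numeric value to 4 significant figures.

⟨x³⟩ = ∫ x³·|R|² dx (integrals over the domain).
Every integrand reduces to terms xʲ·e^(−2βx) on [0, ∞); use ∫₀^∞ xʲ·e^(−2βx) dx = j!/(2β)^(j+1).
⟨x³⟩ = 0.24099.

0.2410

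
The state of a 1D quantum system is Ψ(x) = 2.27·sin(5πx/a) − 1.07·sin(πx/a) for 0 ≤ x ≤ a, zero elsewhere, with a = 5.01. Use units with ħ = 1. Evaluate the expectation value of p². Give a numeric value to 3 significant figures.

8.11

p² Ψ = −ħ² d²Ψ/dx²; ⟨p²⟩ = −ħ² ∫ Ψ*·Ψ'' dx / ∫|Ψ|² dx.
d²/dx² sin(jπx/a) = −(jπ/a)²·sin(jπx/a); on 0 ≤ x ≤ a, ∫sin²(jπx/a) dx = a/2 and ∫sin(jπx/a)·sin(lπx/a) dx = 0 for j ≠ l, so only diagonal terms survive in ∫|Ψ|² and ∫Ψ·Ψ″; ∫Ψ·Ψ′ dx = [Ψ²/2] between the walls = 0.
State is unnormalized: ∫|Ψ|² dx = 15.776, and ∫Ψ*·(−ħ² Ψ'') dx = 128.02, so ⟨p²⟩ = 128.02 / 15.776.
⟨p²⟩ = 8.1147.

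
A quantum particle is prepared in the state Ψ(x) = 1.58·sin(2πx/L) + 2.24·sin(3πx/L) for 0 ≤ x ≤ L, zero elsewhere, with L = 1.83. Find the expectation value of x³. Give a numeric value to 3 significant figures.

0.484

⟨x³⟩ = ∫ x³·|Ψ|² dx / ∫|Ψ|² dx (integrals over the domain).
On 0 ≤ x ≤ L (j ≠ l): ∫sin²(jπx/L) dx = L/2, ∫sin(jπx/L)·sin(lπx/L) dx = 0; diagonal moments ∫x·sin²(jπx/L) dx = L²/4, ∫x²·sin²(jπx/L) dx = L³·(1/6 − 1/(4j²π²)); cross terms ∫x·sin(jπx/L)·sin(lπx/L) dx = 0 for j + l even and −4jlL²/(π²(j² − l²)²) for j + l odd, ∫x²·sin(jπx/L)·sin(lπx/L) dx = (−1)^(j+l)·4jlL³/(π²(j² − l²)²); higher powers the same way via product-to-sum and parts.
State is unnormalized: ∫|Ψ|² dx = 6.8753, and ∫Ψ*·x³·Ψ dx = 3.3298, so ⟨x³⟩ = 3.3298 / 6.8753.
⟨x³⟩ = 0.48431.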